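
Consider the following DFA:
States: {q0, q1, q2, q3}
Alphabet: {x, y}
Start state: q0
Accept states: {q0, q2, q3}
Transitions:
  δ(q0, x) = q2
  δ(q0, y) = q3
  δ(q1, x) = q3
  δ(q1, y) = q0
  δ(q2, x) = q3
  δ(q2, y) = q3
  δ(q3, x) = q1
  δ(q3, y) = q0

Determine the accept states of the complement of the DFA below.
Complement accept states = All states \ Original accept states
= {q0, q1, q2, q3} \ {q0, q2, q3}
{q1}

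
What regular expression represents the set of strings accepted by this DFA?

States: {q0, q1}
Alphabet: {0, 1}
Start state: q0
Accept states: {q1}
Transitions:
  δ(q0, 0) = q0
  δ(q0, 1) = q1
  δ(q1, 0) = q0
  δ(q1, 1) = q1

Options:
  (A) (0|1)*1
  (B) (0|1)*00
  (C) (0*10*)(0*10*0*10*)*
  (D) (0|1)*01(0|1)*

Check each option against the DFA on short strings; one disagreement eliminates an option:
  (A) (0|1)*1: agrees with the DFA on every string of length ≤ 6
  (B) (0|1)*00: on '1' the DFA goes q0 → q1 and accepts (q1 ∈ Accept), but the regex does not match it → eliminate
  (C) (0*10*)(0*10*0*10*)*: on '10' the DFA goes q0 → q1 → q0 and rejects (q0 ∉ Accept), but the regex matches it → eliminate
  (D) (0|1)*01(0|1)*: on '1' the DFA goes q0 → q1 and accepts (q1 ∈ Accept), but the regex does not match it → eliminate
Only (A) is consistent with the DFA.
(A) (0|1)*1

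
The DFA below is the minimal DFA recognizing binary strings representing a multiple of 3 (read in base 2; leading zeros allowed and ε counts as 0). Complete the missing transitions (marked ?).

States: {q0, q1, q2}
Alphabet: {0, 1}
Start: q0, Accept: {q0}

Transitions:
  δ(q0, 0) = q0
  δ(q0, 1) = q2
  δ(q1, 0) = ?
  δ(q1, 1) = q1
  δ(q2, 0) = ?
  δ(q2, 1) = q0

From the language and accept set, identify what each state tracks — q0: value ≡ 0 (mod 3); q1: value ≡ 2 (mod 3); q2: value ≡ 1 (mod 3).
Each missing δ(q, a) is the state matching the new tracked value after reading a.
δ(q1, 0) = q2; δ(q2, 0) = q1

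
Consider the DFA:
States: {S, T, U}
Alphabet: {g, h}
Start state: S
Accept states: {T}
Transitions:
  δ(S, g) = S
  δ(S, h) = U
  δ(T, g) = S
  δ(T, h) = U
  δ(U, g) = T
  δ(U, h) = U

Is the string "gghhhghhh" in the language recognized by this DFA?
Processing string "gghhhghhh":
  S --g--> S
  S --g--> S
  S --h--> U
  U --h--> U
  U --h--> U
  U --g--> T
  T --h--> U
  U --h--> U
  U --h--> U
Final state: U
Accept states: {T}
No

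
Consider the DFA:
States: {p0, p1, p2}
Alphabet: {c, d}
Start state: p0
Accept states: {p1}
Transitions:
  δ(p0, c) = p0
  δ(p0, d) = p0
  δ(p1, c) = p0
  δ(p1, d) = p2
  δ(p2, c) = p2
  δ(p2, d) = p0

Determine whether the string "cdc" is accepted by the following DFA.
Processing string "cdc":
  p0 --c--> p0
  p0 --d--> p0
  p0 --c--> p0
Final state: p0
Accept states: {p1}
No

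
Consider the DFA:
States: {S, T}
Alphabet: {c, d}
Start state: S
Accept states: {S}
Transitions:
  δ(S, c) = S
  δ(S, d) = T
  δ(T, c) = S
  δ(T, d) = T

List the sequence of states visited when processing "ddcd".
read 'd': S → T
  read 'd': T → T
  read 'c': T → S
  read 'd': S → T
S -> T -> T -> S -> T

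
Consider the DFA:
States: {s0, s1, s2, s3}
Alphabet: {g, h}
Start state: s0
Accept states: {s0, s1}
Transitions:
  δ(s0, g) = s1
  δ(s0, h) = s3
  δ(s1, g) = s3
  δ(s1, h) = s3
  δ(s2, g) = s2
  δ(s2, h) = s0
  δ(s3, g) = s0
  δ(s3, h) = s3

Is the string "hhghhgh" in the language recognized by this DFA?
Processing string "hhghhgh":
  s0 --h--> s3
  s3 --h--> s3
  s3 --g--> s0
  s0 --h--> s3
  s3 --h--> s3
  s3 --g--> s0
  s0 --h--> s3
Final state: s3
Accept states: {s0, s1}
No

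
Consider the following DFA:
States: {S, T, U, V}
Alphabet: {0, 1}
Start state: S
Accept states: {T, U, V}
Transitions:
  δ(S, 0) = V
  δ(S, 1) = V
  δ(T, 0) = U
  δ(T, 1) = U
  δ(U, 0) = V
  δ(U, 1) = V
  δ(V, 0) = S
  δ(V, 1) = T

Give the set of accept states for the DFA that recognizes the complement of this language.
Complement accept states = All states \ Original accept states
= {S, T, U, V} \ {T, U, V}
{S}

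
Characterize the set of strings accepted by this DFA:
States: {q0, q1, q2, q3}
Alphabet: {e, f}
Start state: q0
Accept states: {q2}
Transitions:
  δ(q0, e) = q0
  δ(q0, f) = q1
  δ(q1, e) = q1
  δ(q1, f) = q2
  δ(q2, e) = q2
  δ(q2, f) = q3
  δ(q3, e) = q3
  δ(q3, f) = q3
Testing a few strings:
  'fe' → reject
  'efee' → reject
  'e' → reject
  'fff' → reject
State roles: q0=zero f's; q1=one f; q2=two f's; q3=≥ three f's (dead)
All strings over {e,f} containing exactly two f's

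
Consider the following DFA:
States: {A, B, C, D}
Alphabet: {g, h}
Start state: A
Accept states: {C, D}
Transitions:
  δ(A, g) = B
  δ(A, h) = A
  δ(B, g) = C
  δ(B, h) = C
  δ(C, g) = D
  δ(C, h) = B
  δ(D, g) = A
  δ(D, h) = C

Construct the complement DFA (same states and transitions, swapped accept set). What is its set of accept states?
Complement accept states = All states \ Original accept states
= {A, B, C, D} \ {C, D}
{A, B}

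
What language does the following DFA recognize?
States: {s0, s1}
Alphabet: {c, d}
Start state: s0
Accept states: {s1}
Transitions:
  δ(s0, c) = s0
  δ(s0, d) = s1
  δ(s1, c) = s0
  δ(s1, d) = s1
Testing a few strings:
  'cd' → accept
  'dcc' → reject
  'dd' → accept
  'd' → accept
State roles: s0=last symbol not d; s1=last symbol is d
All strings over {c,d} ending with d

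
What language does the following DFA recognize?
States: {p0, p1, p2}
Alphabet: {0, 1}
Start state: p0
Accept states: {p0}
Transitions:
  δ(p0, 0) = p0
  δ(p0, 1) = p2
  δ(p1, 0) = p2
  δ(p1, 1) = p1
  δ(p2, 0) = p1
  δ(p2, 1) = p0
Testing a few strings:
  '01' → reject
  '0011' → accept
  '0010' → reject
  '00' → accept
State roles: p0=value ≡ 0 (mod 3); p1=value ≡ 2 (mod 3); p2=value ≡ 1 (mod 3)
All binary strings representing a multiple of 3 (read in base 2; leading zeros allowed and ε counts as 0)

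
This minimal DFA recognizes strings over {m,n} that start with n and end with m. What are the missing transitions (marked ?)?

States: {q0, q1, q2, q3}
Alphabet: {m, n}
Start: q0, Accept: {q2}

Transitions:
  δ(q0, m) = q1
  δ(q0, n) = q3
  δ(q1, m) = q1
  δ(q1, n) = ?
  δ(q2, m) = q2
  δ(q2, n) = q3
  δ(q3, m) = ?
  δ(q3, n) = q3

From the language and accept set, identify what each state tracks — q0: no input read; q1: started with m (dead); q2: started with n, last symbol m; q3: started with n, last symbol n.
Each missing δ(q, a) is the state matching the new tracked value after reading a.
δ(q1, n) = q1; δ(q3, m) = q2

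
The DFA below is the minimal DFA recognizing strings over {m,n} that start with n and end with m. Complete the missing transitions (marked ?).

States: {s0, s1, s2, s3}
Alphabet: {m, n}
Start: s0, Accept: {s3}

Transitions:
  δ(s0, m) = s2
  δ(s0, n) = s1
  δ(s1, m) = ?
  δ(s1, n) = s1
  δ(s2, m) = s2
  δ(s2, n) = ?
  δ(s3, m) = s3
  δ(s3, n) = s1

From the language and accept set, identify what each state tracks — s0: no input read; s1: started with n, last symbol n; s2: started with m (dead); s3: started with n, last symbol m.
Each missing δ(q, a) is the state matching the new tracked value after reading a.
δ(s1, m) = s3; δ(s2, n) = s2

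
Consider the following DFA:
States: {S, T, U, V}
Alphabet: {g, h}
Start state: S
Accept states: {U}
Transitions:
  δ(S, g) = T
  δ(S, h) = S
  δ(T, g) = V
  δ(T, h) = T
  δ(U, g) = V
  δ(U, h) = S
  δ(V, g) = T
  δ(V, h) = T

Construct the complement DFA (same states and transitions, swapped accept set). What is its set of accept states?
Complement accept states = All states \ Original accept states
= {S, T, U, V} \ {U}
{S, T, V}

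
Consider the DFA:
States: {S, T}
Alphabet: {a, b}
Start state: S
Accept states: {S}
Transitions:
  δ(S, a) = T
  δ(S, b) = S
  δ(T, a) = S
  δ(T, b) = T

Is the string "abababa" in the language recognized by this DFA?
Processing string "abababa":
  S --a--> T
  T --b--> T
  T --a--> S
  S --b--> S
  S --a--> T
  T --b--> T
  T --a--> S
Final state: S
Accept states: {S}
Yes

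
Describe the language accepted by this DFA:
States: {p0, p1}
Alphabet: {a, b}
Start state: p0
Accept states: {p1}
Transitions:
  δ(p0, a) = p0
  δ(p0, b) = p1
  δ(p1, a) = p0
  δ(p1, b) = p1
Testing a few strings:
  'bb' → accept
  'b' → accept
  'a' → reject
  'ba' → reject
State roles: p0=last symbol not b; p1=last symbol is b
All strings over {a,b} ending with b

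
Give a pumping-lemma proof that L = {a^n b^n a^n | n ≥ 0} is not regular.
Assume L is regular with pumping length p. Idea: pumping the first a-block unbalances it against the other two.
Choose s = a^p b^p a^p ∈ L (|s| = 3p ≥ p). By the pumping lemma, s = xyz with |xy| ≤ p, |y| > 0, so y = a^k with k ≥ 1, inside the first a-block. Then xy²z = a^(p+k) b^p a^p. The first block has length p+k ≠ p, so the three block lengths are no longer equal and xy²z ∉ L.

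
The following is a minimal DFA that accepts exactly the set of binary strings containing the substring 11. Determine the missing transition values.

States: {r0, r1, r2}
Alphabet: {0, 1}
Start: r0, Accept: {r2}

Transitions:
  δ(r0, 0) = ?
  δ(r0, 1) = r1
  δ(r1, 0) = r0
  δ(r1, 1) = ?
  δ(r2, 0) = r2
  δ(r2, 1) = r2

From the language and accept set, identify what each state tracks — r0: no progress toward 11; r1: one trailing 1; r2: substring 11 seen.
Each missing δ(q, a) is the state matching the new tracked value after reading a.
δ(r0, 0) = r0; δ(r1, 1) = r2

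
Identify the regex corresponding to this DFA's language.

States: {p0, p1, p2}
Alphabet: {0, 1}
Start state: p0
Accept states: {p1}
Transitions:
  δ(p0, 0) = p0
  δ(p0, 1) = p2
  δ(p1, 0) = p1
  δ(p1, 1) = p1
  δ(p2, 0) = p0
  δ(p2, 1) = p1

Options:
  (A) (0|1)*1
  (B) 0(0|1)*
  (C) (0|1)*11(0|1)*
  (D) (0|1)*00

Check each option against the DFA on short strings; one disagreement eliminates an option:
  (A) (0|1)*1: on '1' the DFA goes p0 → p2 and rejects (p2 ∉ Accept), but the regex matches it → eliminate
  (B) 0(0|1)*: on '0' the DFA goes p0 → p0 and rejects (p0 ∉ Accept), but the regex matches it → eliminate
  (C) (0|1)*11(0|1)*: agrees with the DFA on every string of length ≤ 6
  (D) (0|1)*00: on '00' the DFA goes p0 → p0 → p0 and rejects (p0 ∉ Accept), but the regex matches it → eliminate
Only (C) is consistent with the DFA.
(C) (0|1)*11(0|1)*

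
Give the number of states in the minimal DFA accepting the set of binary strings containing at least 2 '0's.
By Myhill–Nerode, count the distinguishable equivalence classes: 3 classes — having seen 0, 1, or ≥2 copies of '0'; any two classes i < j (j ≤ 2) are distinguished by the string 0^(2−j), which takes class j to 2 copies (accepted) but leaves class i below 2 (rejected).
3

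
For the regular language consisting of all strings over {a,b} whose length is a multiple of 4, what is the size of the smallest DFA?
By Myhill–Nerode, count the distinguishable equivalence classes: 4 classes — one per residue of the length mod 4; class i is distinguished from class j by any string of length (4 − i) mod 4.
4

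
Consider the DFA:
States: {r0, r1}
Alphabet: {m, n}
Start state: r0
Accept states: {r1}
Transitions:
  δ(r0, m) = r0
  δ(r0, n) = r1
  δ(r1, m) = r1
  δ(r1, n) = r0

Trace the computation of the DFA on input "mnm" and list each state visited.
read 'm': r0 → r0
  read 'n': r0 → r1
  read 'm': r1 → r1
r0 -> r0 -> r1 -> r1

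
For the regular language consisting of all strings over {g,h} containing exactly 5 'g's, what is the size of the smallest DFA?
By Myhill–Nerode, count the distinguishable equivalence classes: 7 classes — having seen 0, 1, …, 5, or >5 copies of 'g'; the count-5 class is the only accepting one and >5 is dead.
7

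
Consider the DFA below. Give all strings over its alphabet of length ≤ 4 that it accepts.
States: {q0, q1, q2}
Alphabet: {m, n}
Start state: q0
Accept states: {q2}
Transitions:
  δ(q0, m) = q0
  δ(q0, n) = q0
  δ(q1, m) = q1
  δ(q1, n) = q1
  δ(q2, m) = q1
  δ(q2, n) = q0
None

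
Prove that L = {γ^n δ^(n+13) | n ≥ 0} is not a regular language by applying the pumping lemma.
Assume L is regular with pumping length p. Idea: pumping the γ-block breaks the fixed offset of 13.
Choose s = γ^p δ^(p+13) ∈ L. By the pumping lemma, s = xyz with |xy| ≤ p, |y| > 0, so y = γ^k with k ≥ 1. Then xy²z = γ^(p+k) δ^(p+13). For this to be in L we would need p+13 = (p+k)+13, i.e. k = 0, contradicting k ≥ 1. So xy²z ∉ L.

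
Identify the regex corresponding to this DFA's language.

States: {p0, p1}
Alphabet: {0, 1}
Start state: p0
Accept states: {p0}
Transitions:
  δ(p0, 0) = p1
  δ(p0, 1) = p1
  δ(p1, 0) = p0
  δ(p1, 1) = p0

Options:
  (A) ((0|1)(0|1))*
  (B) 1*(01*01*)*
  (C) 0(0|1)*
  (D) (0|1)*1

Check each option against the DFA on short strings; one disagreement eliminates an option:
  (A) ((0|1)(0|1))*: agrees with the DFA on every string of length ≤ 6
  (B) 1*(01*01*)*: on '1' the DFA goes p0 → p1 and rejects (p1 ∉ Accept), but the regex matches it → eliminate
  (C) 0(0|1)*: on ε the DFA stays in p0 and accepts (p0 ∈ Accept), but the regex does not match it → eliminate
  (D) (0|1)*1: on ε the DFA stays in p0 and accepts (p0 ∈ Accept), but the regex does not match it → eliminate
Only (A) is consistent with the DFA.
(A) ((0|1)(0|1))*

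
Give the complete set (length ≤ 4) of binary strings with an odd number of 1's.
1, 01, 10, 001, 010, 100, 111, 0001, 0010, 0100, 0111, 1000, 1011, 1101, 1110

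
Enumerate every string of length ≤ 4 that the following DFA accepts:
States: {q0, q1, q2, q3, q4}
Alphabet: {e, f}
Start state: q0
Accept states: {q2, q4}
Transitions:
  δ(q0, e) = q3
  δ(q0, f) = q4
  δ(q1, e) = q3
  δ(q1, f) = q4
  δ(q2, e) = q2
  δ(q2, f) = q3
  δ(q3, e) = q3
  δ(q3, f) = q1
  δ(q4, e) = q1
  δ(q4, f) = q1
f, eff, fef, fff, eeff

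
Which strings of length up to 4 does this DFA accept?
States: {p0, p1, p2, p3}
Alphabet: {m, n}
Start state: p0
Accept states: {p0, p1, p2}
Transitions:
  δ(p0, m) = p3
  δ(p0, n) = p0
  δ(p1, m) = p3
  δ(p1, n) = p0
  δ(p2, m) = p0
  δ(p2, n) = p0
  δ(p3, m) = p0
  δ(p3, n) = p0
ε, n, mm, mn, nn, mmn, mnn, nmm, nmn, nnn, mmmm, mmmn, mmnn, mnmm, mnmn, mnnn, nmmn, nmnn, nnmm, nnmn, nnnn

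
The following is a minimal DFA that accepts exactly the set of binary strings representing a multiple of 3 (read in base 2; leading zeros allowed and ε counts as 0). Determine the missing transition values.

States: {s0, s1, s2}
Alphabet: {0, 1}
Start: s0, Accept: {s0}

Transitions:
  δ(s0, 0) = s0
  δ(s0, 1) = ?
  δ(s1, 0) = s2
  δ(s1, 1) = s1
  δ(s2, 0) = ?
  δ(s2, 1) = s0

From the language and accept set, identify what each state tracks — s0: value ≡ 0 (mod 3); s1: value ≡ 2 (mod 3); s2: value ≡ 1 (mod 3).
Each missing δ(q, a) is the state matching the new tracked value after reading a.
δ(s0, 1) = s2; δ(s2, 0) = s1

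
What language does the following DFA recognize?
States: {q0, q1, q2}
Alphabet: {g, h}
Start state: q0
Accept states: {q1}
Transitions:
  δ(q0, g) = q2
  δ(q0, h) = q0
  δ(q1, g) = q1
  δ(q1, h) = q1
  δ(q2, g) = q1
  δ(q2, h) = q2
Testing a few strings:
  'h' → reject
  'ghhg' → accept
  'hg' → reject
  'hh' → reject
State roles: q0=zero g's seen; q1=≥ two g's seen; q2=one g seen
All strings over {g,h} containing at least two g's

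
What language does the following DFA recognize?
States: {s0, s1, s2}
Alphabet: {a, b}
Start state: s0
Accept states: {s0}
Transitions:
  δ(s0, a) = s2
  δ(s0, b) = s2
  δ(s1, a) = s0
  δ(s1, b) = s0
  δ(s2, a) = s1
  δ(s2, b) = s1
Testing a few strings:
  'b' → reject
  'baa' → accept
  'aab' → accept
  'aaa' → accept
State roles: s0=length ≡ 0 (mod 3); s1=length ≡ 2 (mod 3); s2=length ≡ 1 (mod 3)
All strings over {a,b} whose length is a multiple of 3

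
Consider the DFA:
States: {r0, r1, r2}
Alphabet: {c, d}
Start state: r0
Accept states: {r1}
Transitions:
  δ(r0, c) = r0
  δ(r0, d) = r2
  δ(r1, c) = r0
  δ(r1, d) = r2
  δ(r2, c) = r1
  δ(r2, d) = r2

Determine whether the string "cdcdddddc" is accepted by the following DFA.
Processing string "cdcdddddc":
  r0 --c--> r0
  r0 --d--> r2
  r2 --c--> r1
  r1 --d--> r2
  r2 --d--> r2
  r2 --d--> r2
  r2 --d--> r2
  r2 --d--> r2
  r2 --c--> r1
Final state: r1
Accept states: {r1}
Yes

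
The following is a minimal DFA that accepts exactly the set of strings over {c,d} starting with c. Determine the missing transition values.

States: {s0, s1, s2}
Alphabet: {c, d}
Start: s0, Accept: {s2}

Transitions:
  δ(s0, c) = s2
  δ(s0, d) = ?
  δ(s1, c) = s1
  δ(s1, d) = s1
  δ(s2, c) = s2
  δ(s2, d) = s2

From the language and accept set, identify what each state tracks — s0: no input read; s1: started with d (dead); s2: started with c.
Each missing δ(q, a) is the state matching the new tracked value after reading a.
δ(s0, d) = s1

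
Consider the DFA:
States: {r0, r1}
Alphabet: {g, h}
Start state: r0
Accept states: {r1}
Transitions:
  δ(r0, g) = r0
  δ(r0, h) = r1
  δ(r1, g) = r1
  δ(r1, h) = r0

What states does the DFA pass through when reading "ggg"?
read 'g': r0 → r0
  read 'g': r0 → r0
  read 'g': r0 → r0
r0 -> r0 -> r0 -> r0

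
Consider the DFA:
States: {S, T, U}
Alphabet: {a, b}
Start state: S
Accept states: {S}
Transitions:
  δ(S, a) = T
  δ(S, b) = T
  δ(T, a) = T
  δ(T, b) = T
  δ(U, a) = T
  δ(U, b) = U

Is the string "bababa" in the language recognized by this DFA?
Processing string "bababa":
  S --b--> T
  T --a--> T
  T --b--> T
  T --a--> T
  T --b--> T
  T --a--> T
Final state: T
Accept states: {S}
No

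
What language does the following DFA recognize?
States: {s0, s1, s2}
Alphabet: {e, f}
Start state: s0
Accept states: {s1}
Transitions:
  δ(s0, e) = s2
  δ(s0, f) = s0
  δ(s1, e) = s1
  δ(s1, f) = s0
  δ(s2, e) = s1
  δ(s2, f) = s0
Testing a few strings:
  'fff' → reject
  'ef' → reject
  'f' → reject
  'efe' → reject
State roles: s0=last symbol not e; s1=two trailing e's; s2=one trailing e
All strings over {e,f} ending with ee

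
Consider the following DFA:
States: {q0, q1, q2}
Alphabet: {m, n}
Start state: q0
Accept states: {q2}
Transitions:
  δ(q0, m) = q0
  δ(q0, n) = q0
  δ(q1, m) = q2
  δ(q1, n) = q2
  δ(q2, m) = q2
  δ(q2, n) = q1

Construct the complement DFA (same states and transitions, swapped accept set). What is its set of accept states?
Complement accept states = All states \ Original accept states
= {q0, q1, q2} \ {q2}
{q0, q1}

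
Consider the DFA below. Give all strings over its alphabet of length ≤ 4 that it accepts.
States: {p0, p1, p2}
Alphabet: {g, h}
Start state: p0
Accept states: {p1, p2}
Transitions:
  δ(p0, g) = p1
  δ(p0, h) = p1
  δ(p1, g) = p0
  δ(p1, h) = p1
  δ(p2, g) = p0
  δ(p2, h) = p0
g, h, gh, hh, ggg, ggh, ghh, hgg, hgh, hhh, gggh, gghh, ghgg, ghgh, ghhh, hggh, hghh, hhgg, hhgh, hhhh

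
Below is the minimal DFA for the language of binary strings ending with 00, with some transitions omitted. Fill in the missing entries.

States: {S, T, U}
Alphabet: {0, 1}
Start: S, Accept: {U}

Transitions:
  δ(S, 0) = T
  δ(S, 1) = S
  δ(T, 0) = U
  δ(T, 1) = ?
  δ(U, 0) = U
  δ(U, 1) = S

From the language and accept set, identify what each state tracks — S: last symbol not 0; T: one trailing 0; U: two trailing 0's.
Each missing δ(q, a) is the state matching the new tracked value after reading a.
δ(T, 1) = S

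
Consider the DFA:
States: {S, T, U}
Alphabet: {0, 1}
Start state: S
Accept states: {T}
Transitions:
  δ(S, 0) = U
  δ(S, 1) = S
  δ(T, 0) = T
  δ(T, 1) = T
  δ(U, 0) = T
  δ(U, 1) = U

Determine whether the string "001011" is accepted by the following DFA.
Processing string "001011":
  S --0--> U
  U --0--> T
  T --1--> T
  T --0--> T
  T --1--> T
  T --1--> T
Final state: T
Accept states: {T}
Yes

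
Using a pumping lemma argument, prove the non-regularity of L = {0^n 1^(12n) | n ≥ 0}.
Assume L is regular with pumping length p. Idea: pumping the 0-block breaks the 1:12 ratio.
Choose s = 0^p 1^(12p) (length 13p ≥ p). By the pumping lemma, s = xyz with |xy| ≤ p, |y| > 0, so y = 0^k with k ≥ 1. Then xy²z = 0^(p+k) 1^(12p). For this to be in L we would need 12p = 12(p+k), i.e. 12k = 0, contradicting k ≥ 1. So xy²z ∉ L.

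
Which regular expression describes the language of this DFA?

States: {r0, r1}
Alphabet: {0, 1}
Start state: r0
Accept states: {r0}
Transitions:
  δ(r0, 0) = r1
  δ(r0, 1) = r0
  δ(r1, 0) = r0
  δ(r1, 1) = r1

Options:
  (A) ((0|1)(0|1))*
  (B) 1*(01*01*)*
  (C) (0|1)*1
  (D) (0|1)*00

Check each option against the DFA on short strings; one disagreement eliminates an option:
  (A) ((0|1)(0|1))*: on '1' the DFA goes r0 → r0 and accepts (r0 ∈ Accept), but the regex does not match it → eliminate
  (B) 1*(01*01*)*: agrees with the DFA on every string of length ≤ 6
  (C) (0|1)*1: on ε the DFA stays in r0 and accepts (r0 ∈ Accept), but the regex does not match it → eliminate
  (D) (0|1)*00: on ε the DFA stays in r0 and accepts (r0 ∈ Accept), but the regex does not match it → eliminate
Only (B) is consistent with the DFA.
(B) 1*(01*01*)*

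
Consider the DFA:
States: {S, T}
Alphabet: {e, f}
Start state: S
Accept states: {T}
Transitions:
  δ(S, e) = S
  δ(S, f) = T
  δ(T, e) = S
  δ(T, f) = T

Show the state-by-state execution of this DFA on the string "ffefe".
read 'f': S → T
  read 'f': T → T
  read 'e': T → S
  read 'f': S → T
  read 'e': T → S
S -> T -> T -> S -> T -> S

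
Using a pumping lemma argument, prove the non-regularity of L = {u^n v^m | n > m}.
Assume L is regular with pumping length p. Idea: pumping down the u-block drops the u-count to at most the v-count.
Choose s = u^(p+1) v^p ∈ L (|s| = 2p+1 ≥ p). By the pumping lemma, s = xyz with |xy| ≤ p, |y| > 0, so y = u^k with k ≥ 1. Take i = 0: xz = u^(p+1−k) v^p. Since k ≥ 1, p+1−k ≤ p, so the number of u's is no longer strictly greater than the number of v's, hence xz ∉ L.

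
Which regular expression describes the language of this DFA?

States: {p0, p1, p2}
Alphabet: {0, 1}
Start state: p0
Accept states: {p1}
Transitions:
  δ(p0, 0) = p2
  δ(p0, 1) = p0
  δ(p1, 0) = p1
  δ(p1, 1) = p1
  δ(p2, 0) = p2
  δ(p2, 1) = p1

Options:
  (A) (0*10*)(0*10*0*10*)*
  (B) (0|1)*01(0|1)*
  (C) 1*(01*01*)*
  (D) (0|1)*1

Check each option against the DFA on short strings; one disagreement eliminates an option:
  (A) (0*10*)(0*10*0*10*)*: on '1' the DFA goes p0 → p0 and rejects (p0 ∉ Accept), but the regex matches it → eliminate
  (B) (0|1)*01(0|1)*: agrees with the DFA on every string of length ≤ 6
  (C) 1*(01*01*)*: on ε the DFA stays in p0 and rejects (p0 ∉ Accept), but the regex matches it → eliminate
  (D) (0|1)*1: on '1' the DFA goes p0 → p0 and rejects (p0 ∉ Accept), but the regex matches it → eliminate
Only (B) is consistent with the DFA.
(B) (0|1)*01(0|1)*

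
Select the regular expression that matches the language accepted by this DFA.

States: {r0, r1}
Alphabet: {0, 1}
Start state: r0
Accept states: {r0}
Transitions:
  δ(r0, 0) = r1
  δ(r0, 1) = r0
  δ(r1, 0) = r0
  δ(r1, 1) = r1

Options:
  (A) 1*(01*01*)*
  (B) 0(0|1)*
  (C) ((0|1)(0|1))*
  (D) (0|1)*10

Check each option against the DFA on short strings; one disagreement eliminates an option:
  (A) 1*(01*01*)*: agrees with the DFA on every string of length ≤ 6
  (B) 0(0|1)*: on ε the DFA stays in r0 and accepts (r0 ∈ Accept), but the regex does not match it → eliminate
  (C) ((0|1)(0|1))*: on '1' the DFA goes r0 → r0 and accepts (r0 ∈ Accept), but the regex does not match it → eliminate
  (D) (0|1)*10: on ε the DFA stays in r0 and accepts (r0 ∈ Accept), but the regex does not match it → eliminate
Only (A) is consistent with the DFA.
(A) 1*(01*01*)*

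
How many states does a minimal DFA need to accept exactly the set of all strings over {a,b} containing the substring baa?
By Myhill–Nerode, count the distinguishable equivalence classes: 4 classes — one per longest suffix of the input that is a prefix of 'baa' (lengths 0 through 2), plus an absorbing 'already seen baa' class.
4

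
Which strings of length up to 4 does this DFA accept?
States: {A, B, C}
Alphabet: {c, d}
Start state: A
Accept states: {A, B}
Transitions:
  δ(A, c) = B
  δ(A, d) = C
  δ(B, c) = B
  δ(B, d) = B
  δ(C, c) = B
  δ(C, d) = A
ε, c, cc, cd, dc, dd, ccc, ccd, cdc, cdd, dcc, dcd, ddc, cccc, cccd, ccdc, ccdd, cdcc, cdcd, cddc, cddd, dccc, dccd, dcdc, dcdd, ddcc, ddcd, dddc, dddd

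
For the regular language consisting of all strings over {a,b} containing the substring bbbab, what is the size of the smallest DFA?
By Myhill–Nerode, count the distinguishable equivalence classes: 6 classes — one per longest suffix of the input that is a prefix of 'bbbab' (lengths 0 through 4), plus an absorbing 'already seen bbbab' class.
6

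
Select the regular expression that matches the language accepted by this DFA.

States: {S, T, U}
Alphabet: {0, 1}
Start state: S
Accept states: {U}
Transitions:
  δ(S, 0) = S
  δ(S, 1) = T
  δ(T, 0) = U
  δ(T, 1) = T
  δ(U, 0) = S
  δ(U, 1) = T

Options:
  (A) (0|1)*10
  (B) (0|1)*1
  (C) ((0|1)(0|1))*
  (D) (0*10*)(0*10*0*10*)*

Check each option against the DFA on short strings; one disagreement eliminates an option:
  (A) (0|1)*10: agrees with the DFA on every string of length ≤ 6
  (B) (0|1)*1: on '1' the DFA goes S → T and rejects (T ∉ Accept), but the regex matches it → eliminate
  (C) ((0|1)(0|1))*: on ε the DFA stays in S and rejects (S ∉ Accept), but the regex matches it → eliminate
  (D) (0*10*)(0*10*0*10*)*: on '1' the DFA goes S → T and rejects (T ∉ Accept), but the regex matches it → eliminate
Only (A) is consistent with the DFA.
(A) (0|1)*10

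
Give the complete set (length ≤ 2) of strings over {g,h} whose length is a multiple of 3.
ε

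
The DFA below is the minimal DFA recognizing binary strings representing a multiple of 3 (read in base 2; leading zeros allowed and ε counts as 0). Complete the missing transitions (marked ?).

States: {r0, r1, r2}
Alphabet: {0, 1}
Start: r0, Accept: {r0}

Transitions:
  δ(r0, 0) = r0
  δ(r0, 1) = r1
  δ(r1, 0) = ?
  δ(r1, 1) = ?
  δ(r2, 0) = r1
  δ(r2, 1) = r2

From the language and accept set, identify what each state tracks — r0: value ≡ 0 (mod 3); r1: value ≡ 1 (mod 3); r2: value ≡ 2 (mod 3).
Each missing δ(q, a) is the state matching the new tracked value after reading a.
δ(r1, 0) = r2; δ(r1, 1) = r0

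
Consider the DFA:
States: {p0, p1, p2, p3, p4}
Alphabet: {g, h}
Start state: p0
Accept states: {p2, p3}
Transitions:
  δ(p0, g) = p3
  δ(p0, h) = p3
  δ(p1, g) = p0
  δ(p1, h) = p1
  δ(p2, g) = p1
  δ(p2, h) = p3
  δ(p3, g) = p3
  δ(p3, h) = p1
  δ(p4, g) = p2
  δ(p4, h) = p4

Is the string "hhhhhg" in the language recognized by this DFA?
Processing string "hhhhhg":
  p0 --h--> p3
  p3 --h--> p1
  p1 --h--> p1
  p1 --h--> p1
  p1 --h--> p1
  p1 --g--> p0
Final state: p0
Accept states: {p2, p3}
No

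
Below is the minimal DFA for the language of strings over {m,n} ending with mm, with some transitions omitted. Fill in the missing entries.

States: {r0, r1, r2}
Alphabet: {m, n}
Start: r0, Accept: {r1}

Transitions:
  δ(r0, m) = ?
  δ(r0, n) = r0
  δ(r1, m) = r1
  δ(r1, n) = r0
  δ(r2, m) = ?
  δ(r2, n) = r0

From the language and accept set, identify what each state tracks — r0: last symbol not m; r1: two trailing m's; r2: one trailing m.
Each missing δ(q, a) is the state matching the new tracked value after reading a.
δ(r0, m) = r2; δ(r2, m) = r1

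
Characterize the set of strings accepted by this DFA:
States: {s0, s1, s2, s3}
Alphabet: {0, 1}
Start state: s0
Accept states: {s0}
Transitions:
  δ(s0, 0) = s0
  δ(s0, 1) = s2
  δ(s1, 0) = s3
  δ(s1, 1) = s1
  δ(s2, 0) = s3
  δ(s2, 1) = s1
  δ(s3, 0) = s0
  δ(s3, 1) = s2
Testing a few strings:
  '0100' → accept
  '0010' → reject
  '1101' → reject
  '1110' → reject
State roles: s0=value ≡ 0 (mod 4); s1=value ≡ 3 (mod 4); s2=value ≡ 1 (mod 4); s3=value ≡ 2 (mod 4)
All binary strings representing a multiple of 4 (read in base 2; leading zeros allowed and ε counts as 0)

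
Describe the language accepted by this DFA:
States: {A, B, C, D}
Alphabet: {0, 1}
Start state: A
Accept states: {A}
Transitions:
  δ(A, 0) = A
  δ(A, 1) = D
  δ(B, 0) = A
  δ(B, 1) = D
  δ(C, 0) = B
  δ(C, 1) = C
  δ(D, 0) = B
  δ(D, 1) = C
Testing a few strings:
  '011' → reject
  '1010' → reject
  '01' → reject
  '0' → accept
State roles: A=value ≡ 0 (mod 4); B=value ≡ 2 (mod 4); C=value ≡ 3 (mod 4); D=value ≡ 1 (mod 4)
All binary strings representing a multiple of 4 (read in base 2; leading zeros allowed and ε counts as 0)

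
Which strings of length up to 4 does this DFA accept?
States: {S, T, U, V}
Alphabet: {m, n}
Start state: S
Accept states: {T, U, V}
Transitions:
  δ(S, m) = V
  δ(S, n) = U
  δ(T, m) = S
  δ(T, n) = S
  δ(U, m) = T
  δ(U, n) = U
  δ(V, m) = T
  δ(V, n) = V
m, n, mm, mn, nm, nn, mnm, mnn, nnm, nnn, mmmm, mmmn, mmnm, mmnn, mnnm, mnnn, nmmm, nmmn, nmnm, nmnn, nnnm, nnnn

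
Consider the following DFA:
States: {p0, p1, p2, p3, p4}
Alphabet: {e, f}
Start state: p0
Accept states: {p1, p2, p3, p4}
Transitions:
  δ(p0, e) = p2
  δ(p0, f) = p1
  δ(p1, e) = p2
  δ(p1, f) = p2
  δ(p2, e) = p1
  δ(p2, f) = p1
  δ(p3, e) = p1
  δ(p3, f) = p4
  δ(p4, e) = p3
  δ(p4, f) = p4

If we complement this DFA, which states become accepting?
Complement accept states = All states \ Original accept states
= {p0, p1, p2, p3, p4} \ {p1, p2, p3, p4}
{p0}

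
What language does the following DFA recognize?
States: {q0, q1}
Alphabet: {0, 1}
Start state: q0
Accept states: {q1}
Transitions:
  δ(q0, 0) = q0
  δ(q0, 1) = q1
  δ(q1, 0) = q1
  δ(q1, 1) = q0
Testing a few strings:
  '00' → reject
  '101' → reject
  '0' → reject
  '11' → reject
State roles: q0=even number of 1's so far; q1=odd number of 1's so far
All binary strings with an odd number of 1's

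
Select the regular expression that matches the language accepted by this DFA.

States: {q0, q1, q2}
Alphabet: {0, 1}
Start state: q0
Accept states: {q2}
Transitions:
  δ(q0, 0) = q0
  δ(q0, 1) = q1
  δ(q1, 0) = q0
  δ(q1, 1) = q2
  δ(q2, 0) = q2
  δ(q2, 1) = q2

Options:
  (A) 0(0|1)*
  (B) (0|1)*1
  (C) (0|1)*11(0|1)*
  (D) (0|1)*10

Check each option against the DFA on short strings; one disagreement eliminates an option:
  (A) 0(0|1)*: on '0' the DFA goes q0 → q0 and rejects (q0 ∉ Accept), but the regex matches it → eliminate
  (B) (0|1)*1: on '1' the DFA goes q0 → q1 and rejects (q1 ∉ Accept), but the regex matches it → eliminate
  (C) (0|1)*11(0|1)*: agrees with the DFA on every string of length ≤ 6
  (D) (0|1)*10: on '10' the DFA goes q0 → q1 → q0 and rejects (q0 ∉ Accept), but the regex matches it → eliminate
Only (C) is consistent with the DFA.
(C) (0|1)*11(0|1)*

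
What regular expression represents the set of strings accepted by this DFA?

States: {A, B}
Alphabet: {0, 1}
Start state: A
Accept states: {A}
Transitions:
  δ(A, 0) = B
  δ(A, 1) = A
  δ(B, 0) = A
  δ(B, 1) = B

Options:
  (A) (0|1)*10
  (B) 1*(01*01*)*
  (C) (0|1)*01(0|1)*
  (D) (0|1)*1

Check each option against the DFA on short strings; one disagreement eliminates an option:
  (A) (0|1)*10: on ε the DFA stays in A and accepts (A ∈ Accept), but the regex does not match it → eliminate
  (B) 1*(01*01*)*: agrees with the DFA on every string of length ≤ 6
  (C) (0|1)*01(0|1)*: on ε the DFA stays in A and accepts (A ∈ Accept), but the regex does not match it → eliminate
  (D) (0|1)*1: on ε the DFA stays in A and accepts (A ∈ Accept), but the regex does not match it → eliminate
Only (B) is consistent with the DFA.
(B) 1*(01*01*)*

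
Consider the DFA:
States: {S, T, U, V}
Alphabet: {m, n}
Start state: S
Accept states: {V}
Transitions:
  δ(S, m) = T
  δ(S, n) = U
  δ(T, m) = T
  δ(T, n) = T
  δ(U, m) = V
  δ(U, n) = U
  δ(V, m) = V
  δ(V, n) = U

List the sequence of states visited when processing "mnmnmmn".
read 'm': S → T
  read 'n': T → T
  read 'm': T → T
  read 'n': T → T
  read 'm': T → T
  read 'm': T → T
  read 'n': T → T
S -> T -> T -> T -> T -> T -> T -> T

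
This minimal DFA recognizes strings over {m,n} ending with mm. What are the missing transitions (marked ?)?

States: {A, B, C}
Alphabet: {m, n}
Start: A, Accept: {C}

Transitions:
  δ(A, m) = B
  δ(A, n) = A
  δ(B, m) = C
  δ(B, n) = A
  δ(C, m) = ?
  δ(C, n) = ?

From the language and accept set, identify what each state tracks — A: last symbol not m; B: one trailing m; C: two trailing m's.
Each missing δ(q, a) is the state matching the new tracked value after reading a.
δ(C, m) = C; δ(C, n) = A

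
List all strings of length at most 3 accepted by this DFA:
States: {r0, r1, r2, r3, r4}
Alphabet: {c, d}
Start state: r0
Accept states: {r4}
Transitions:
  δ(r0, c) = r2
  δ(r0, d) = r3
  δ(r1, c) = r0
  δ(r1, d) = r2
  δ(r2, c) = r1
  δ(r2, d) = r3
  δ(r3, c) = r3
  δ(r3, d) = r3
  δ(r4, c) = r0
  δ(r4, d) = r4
None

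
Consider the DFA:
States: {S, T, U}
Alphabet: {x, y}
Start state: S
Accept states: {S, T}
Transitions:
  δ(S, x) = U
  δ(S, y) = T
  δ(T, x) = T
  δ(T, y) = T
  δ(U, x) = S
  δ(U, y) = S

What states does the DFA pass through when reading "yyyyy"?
read 'y': S → T
  read 'y': T → T
  read 'y': T → T
  read 'y': T → T
  read 'y': T → T
S -> T -> T -> T -> T -> T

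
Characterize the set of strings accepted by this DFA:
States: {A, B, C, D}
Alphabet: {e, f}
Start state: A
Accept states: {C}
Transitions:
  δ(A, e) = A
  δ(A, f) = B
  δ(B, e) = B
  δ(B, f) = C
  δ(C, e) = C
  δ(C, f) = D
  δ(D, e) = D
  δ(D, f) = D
Testing a few strings:
  'ee' → reject
  'e' → reject
  'fee' → reject
  'f' → reject
State roles: A=zero f's; B=one f; C=two f's; D=≥ three f's (dead)
All strings over {e,f} containing exactly two f's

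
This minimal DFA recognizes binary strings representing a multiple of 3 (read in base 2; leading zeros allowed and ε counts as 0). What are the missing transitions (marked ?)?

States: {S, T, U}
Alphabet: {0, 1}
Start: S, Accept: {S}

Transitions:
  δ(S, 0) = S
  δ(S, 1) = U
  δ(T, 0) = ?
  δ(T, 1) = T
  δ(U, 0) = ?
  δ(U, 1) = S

From the language and accept set, identify what each state tracks — S: value ≡ 0 (mod 3); T: value ≡ 2 (mod 3); U: value ≡ 1 (mod 3).
Each missing δ(q, a) is the state matching the new tracked value after reading a.
δ(T, 0) = U; δ(U, 0) = T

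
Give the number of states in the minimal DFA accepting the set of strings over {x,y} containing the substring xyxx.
By Myhill–Nerode, count the distinguishable equivalence classes: 5 classes — one per longest suffix of the input that is a prefix of 'xyxx' (lengths 0 through 3), plus an absorbing 'already seen xyxx' class.
5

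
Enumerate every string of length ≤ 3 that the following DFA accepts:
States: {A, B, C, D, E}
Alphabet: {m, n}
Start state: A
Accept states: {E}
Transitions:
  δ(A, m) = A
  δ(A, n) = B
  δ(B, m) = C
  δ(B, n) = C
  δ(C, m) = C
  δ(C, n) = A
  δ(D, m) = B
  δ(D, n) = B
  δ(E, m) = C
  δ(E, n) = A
None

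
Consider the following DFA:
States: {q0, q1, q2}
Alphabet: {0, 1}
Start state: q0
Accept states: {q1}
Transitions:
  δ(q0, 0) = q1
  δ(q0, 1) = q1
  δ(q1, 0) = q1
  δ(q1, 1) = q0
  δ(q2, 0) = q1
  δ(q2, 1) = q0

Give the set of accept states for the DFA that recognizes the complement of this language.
Complement accept states = All states \ Original accept states
= {q0, q1, q2} \ {q1}
{q0, q2}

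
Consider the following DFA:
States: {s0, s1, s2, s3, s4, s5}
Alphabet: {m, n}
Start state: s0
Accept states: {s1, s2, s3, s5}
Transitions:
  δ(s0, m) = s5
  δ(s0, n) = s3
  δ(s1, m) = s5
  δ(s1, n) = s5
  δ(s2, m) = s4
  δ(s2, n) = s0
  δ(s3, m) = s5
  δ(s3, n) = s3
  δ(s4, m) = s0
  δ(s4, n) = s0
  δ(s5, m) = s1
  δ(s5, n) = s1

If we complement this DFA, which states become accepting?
Complement accept states = All states \ Original accept states
= {s0, s1, s2, s3, s4, s5} \ {s1, s2, s3, s5}
{s0, s4}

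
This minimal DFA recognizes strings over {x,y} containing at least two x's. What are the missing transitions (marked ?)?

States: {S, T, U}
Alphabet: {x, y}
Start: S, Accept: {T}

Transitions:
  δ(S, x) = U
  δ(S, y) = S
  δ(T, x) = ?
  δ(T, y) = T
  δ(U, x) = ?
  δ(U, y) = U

From the language and accept set, identify what each state tracks — S: zero x's seen; T: ≥ two x's seen; U: one x seen.
Each missing δ(q, a) is the state matching the new tracked value after reading a.
δ(T, x) = T; δ(U, x) = T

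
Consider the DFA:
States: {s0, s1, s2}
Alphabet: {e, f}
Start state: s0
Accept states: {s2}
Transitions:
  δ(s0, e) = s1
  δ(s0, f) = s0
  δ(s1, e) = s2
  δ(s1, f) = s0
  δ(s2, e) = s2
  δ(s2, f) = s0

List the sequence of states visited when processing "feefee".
read 'f': s0 → s0
  read 'e': s0 → s1
  read 'e': s1 → s2
  read 'f': s2 → s0
  read 'e': s0 → s1
  read 'e': s1 → s2
s0 -> s0 -> s1 -> s2 -> s0 -> s1 -> s2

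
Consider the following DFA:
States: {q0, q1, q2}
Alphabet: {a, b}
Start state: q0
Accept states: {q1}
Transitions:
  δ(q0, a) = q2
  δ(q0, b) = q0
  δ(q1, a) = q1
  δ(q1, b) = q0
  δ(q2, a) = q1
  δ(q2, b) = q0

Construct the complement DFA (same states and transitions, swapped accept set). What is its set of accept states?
Complement accept states = All states \ Original accept states
= {q0, q1, q2} \ {q1}
{q0, q2}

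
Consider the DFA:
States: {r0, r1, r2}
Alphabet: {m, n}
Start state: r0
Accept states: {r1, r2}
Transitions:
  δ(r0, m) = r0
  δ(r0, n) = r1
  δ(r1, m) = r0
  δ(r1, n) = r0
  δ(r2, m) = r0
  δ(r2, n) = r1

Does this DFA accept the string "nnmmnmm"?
Processing string "nnmmnmm":
  r0 --n--> r1
  r1 --n--> r0
  r0 --m--> r0
  r0 --m--> r0
  r0 --n--> r1
  r1 --m--> r0
  r0 --m--> r0
Final state: r0
Accept states: {r1, r2}
No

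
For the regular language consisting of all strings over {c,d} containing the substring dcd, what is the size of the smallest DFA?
By Myhill–Nerode, count the distinguishable equivalence classes: 4 classes — one per longest suffix of the input that is a prefix of 'dcd' (lengths 0 through 2), plus an absorbing 'already seen dcd' class.
4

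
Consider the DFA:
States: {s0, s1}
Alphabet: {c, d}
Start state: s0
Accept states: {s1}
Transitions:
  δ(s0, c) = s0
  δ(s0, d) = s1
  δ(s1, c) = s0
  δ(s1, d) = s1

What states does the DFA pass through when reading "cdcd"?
read 'c': s0 → s0
  read 'd': s0 → s1
  read 'c': s1 → s0
  read 'd': s0 → s1
s0 -> s0 -> s1 -> s0 -> s1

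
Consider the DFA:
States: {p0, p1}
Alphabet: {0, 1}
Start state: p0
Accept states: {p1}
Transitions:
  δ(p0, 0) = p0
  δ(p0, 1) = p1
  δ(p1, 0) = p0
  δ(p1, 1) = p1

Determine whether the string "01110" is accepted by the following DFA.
Processing string "01110":
  p0 --0--> p0
  p0 --1--> p1
  p1 --1--> p1
  p1 --1--> p1
  p1 --0--> p0
Final state: p0
Accept states: {p1}
No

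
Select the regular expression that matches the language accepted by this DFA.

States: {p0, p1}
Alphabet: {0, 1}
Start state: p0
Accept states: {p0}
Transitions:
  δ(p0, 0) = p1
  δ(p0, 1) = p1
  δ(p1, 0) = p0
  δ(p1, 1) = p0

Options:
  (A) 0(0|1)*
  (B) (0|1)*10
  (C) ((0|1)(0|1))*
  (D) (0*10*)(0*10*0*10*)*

Check each option against the DFA on short strings; one disagreement eliminates an option:
  (A) 0(0|1)*: on ε the DFA stays in p0 and accepts (p0 ∈ Accept), but the regex does not match it → eliminate
  (B) (0|1)*10: on ε the DFA stays in p0 and accepts (p0 ∈ Accept), but the regex does not match it → eliminate
  (C) ((0|1)(0|1))*: agrees with the DFA on every string of length ≤ 6
  (D) (0*10*)(0*10*0*10*)*: on ε the DFA stays in p0 and accepts (p0 ∈ Accept), but the regex does not match it → eliminate
Only (C) is consistent with the DFA.
(C) ((0|1)(0|1))*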